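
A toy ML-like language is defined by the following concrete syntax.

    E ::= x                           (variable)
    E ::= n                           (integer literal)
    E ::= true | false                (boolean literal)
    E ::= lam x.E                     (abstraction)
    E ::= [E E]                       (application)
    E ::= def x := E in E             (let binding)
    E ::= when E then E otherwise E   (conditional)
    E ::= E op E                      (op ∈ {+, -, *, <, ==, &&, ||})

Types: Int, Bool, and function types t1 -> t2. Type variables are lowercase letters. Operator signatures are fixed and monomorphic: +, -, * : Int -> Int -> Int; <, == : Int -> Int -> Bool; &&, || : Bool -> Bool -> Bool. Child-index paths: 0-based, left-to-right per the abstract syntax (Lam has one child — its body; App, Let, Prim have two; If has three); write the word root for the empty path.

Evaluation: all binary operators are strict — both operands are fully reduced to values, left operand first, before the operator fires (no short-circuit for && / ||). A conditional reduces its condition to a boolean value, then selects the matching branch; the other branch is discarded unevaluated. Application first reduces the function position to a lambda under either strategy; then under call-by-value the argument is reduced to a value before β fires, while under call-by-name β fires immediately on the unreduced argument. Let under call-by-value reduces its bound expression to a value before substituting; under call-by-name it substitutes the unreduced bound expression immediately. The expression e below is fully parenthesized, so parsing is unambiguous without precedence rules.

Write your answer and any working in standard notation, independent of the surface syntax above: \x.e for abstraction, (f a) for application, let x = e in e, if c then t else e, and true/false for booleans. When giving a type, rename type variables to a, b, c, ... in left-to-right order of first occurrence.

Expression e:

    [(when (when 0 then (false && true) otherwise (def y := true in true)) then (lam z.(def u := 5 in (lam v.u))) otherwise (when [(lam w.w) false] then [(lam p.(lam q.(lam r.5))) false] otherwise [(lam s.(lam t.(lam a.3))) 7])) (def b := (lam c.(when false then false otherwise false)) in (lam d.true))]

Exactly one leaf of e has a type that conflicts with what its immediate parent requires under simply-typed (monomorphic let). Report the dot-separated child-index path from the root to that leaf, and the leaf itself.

Derivation:
  unify Int ~ Bool
  FAIL: mismatch Int ~ Bool

Answer: 0.0.0 : 0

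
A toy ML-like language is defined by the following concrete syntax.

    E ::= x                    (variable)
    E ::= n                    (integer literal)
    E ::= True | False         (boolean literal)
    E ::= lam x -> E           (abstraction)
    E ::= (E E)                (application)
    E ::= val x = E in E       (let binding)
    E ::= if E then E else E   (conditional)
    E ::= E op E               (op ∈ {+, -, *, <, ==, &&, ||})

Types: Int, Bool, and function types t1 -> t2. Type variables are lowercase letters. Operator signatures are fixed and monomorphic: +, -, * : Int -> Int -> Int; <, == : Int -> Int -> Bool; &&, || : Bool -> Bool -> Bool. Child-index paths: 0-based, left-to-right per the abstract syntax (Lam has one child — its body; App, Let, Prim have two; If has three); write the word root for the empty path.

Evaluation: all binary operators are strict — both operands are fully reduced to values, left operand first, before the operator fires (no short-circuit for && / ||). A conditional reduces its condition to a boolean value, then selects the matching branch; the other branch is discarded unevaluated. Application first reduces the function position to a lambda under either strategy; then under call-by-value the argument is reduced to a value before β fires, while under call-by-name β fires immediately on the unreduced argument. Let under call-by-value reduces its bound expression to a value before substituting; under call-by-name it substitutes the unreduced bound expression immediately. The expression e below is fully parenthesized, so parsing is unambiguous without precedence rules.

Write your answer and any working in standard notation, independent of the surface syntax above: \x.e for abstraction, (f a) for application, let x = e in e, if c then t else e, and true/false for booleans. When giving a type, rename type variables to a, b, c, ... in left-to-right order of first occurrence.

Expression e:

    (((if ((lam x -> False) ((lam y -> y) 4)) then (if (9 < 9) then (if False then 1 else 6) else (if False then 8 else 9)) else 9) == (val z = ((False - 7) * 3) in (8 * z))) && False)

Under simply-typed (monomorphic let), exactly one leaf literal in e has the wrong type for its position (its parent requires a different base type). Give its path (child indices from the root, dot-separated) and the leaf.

Working:
\x._ : a -> Bool
y : b
\y._ : b -> b
  unify b -> b ~ Int -> c
  unify b ~ Int
  unify Int ~ c
_ _ : Int
  unify a -> Bool ~ Int -> d
  unify a ~ Int
  unify Bool ~ d
_ _ : Bool
  unify Bool ~ Bool
  unify Int ~ Int
  unify Int ~ Int
  unify Bool ~ Bool
  unify Bool ~ Bool
  unify Int ~ Int
  unify Bool ~ Bool
  unify Int ~ Int
  unify Int ~ Int
  unify Int ~ Int
  unify Int ~ Int
  unify Bool ~ Int
  FAIL: mismatch Bool ~ Int

Answer: 0.1.0.0.0 : false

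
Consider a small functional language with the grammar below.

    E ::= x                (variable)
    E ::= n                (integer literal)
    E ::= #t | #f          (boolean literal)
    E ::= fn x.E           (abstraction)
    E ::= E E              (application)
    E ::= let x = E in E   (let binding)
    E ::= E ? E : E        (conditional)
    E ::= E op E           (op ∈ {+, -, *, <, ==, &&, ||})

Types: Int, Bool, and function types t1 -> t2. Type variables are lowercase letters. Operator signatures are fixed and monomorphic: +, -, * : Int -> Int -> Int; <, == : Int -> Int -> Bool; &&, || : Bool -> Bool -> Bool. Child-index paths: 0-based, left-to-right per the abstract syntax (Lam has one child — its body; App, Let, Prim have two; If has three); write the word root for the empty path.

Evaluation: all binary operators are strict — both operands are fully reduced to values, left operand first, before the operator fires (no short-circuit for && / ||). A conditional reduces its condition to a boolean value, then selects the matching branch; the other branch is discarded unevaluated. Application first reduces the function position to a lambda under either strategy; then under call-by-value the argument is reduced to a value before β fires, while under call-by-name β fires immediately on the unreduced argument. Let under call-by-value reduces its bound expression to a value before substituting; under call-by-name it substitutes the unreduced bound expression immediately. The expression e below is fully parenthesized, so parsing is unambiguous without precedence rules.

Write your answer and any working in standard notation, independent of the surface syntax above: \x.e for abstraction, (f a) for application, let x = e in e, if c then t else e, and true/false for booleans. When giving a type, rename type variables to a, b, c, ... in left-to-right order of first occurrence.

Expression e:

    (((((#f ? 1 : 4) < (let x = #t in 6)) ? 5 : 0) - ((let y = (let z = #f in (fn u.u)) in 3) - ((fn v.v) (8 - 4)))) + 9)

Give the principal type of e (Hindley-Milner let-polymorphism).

Derivation:
  unify Bool ~ Bool
  unify Int ~ Int
  unify Int ~ Int
let x : Bool
  unify Int ~ Int
  unify Bool ~ Bool
  unify Int ~ Int
  unify Int ~ Int
let z : Bool
u : a
\u._ : a -> a
let y : forall. a -> a
  unify Int ~ Int
v : b
\v._ : b -> b
  unify Int ~ Int
  unify Int ~ Int
  unify b -> b ~ Int -> c
  unify b ~ Int
  unify Int ~ c
_ _ : Int
  unify Int ~ Int
  unify Int ~ Int
  unify Int ~ Int
  unify Int ~ Int

Answer: Int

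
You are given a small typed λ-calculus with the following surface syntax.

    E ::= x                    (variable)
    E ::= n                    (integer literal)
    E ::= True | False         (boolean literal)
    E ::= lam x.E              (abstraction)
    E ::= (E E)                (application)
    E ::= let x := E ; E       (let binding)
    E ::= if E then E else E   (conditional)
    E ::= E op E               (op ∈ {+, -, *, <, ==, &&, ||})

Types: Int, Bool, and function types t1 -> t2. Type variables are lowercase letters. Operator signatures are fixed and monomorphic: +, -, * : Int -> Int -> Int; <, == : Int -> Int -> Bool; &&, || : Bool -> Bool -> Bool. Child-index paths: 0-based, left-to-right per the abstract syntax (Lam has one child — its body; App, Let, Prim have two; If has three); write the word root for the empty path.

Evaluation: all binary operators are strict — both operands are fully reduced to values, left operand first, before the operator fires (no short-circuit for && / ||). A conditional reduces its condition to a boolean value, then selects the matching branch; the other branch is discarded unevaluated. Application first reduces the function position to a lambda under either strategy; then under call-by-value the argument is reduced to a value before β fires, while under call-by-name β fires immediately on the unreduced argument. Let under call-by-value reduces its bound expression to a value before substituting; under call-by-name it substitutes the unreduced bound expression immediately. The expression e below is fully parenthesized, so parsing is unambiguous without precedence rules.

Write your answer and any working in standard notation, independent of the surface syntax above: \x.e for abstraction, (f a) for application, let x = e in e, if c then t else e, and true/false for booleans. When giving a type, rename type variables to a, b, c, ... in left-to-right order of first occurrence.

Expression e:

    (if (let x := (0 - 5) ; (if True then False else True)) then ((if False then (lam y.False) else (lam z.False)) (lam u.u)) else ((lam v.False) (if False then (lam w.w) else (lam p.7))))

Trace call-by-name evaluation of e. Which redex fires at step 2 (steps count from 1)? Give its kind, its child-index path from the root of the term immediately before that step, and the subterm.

Trace:
step 0: (if (let x = (0 - 5) in (if true then false else true)) then ((if false then (\y.false) else (\z.false)) (\u.u)) else ((\v.false) (if false then (\w.w) else (\p.7))))
step 1: [let@0] (if (if true then false else true) then ((if false then (\y.false) else (\z.false)) (\u.u)) else ((\v.false) (if false then (\w.w) else (\p.7))))
step 2: [if@0] (if false then ((if false then (\y.false) else (\z.false)) (\u.u)) else ((\v.false) (if false then (\w.w) else (\p.7))))

Answer: if at 0 : (if true then false else true)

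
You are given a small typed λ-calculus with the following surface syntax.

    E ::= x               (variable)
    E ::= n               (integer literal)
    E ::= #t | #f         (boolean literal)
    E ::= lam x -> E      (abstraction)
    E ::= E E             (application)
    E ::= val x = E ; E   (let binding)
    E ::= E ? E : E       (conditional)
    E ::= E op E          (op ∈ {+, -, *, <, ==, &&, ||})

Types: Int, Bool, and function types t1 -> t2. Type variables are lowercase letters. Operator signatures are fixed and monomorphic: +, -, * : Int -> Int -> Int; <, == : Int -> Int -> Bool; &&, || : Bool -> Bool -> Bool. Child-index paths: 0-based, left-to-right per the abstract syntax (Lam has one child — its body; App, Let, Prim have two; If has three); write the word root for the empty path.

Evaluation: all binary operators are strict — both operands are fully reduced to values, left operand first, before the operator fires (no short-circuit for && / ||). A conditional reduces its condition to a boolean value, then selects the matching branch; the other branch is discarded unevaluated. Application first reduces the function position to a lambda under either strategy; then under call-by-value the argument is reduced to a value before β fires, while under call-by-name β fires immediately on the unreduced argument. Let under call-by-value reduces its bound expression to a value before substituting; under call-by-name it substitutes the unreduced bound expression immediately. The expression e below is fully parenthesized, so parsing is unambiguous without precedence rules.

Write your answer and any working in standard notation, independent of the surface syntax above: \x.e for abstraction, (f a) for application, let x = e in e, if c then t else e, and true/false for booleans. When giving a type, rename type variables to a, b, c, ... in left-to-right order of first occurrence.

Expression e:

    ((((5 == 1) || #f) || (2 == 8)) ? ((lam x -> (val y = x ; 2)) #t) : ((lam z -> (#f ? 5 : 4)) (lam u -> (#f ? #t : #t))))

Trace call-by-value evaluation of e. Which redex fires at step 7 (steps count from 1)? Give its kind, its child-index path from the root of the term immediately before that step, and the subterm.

Working:
step 0: (if (((5 == 1) || false) || (2 == 8)) then ((\x.(let y = x in 2)) true) else ((\z.(if false then 5 else 4)) (\u.(if false then true else true))))
step 1: [delta@0.0.0] (if ((false || false) || (2 == 8)) then ((\x.(let y = x in 2)) true) else ((\z.(if false then 5 else 4)) (\u.(if false then true else true))))
step 2: [delta@0.0] (if (false || (2 == 8)) then ((\x.(let y = x in 2)) true) else ((\z.(if false then 5 else 4)) (\u.(if false then true else true))))
step 3: [delta@0.1] (if (false || false) then ((\x.(let y = x in 2)) true) else ((\z.(if false then 5 else 4)) (\u.(if false then true else true))))
step 4: [delta@0] (if false then ((\x.(let y = x in 2)) true) else ((\z.(if false then 5 else 4)) (\u.(if false then true else true))))
step 5: [if@root] ((\z.(if false then 5 else 4)) (\u.(if false then true else true)))
step 6: [beta@root] (if false then 5 else 4)
step 7: [if@root] 4

Answer: if at root : (if false then 5 else 4)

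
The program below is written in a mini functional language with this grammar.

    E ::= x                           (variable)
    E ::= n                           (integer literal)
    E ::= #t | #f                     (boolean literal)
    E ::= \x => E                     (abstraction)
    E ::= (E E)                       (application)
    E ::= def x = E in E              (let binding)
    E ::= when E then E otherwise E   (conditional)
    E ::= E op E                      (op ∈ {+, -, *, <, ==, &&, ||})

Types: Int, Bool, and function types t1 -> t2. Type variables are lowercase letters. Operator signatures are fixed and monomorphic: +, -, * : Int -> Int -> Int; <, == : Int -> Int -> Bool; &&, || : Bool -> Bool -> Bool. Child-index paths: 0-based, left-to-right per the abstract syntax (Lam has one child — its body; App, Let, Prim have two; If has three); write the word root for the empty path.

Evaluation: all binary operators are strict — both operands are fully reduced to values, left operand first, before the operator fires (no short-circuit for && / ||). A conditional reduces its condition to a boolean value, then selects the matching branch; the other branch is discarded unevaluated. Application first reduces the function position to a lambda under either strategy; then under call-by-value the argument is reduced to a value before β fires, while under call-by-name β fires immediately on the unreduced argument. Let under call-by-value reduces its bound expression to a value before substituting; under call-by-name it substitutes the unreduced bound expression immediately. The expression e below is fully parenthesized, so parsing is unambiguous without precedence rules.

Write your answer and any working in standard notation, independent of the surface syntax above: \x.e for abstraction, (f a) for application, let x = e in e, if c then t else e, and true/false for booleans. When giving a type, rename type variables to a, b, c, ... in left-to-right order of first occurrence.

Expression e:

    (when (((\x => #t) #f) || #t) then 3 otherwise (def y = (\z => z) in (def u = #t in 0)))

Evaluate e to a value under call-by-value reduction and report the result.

Answer: 3

Working:
step 0: (if (((\x.true) false) || true) then 3 else (let y = (\z.z) in (let u = true in 0)))
step 1: [beta@0.0] (if (true || true) then 3 else (let y = (\z.z) in (let u = true in 0)))
step 2: [delta@0] (if true then 3 else (let y = (\z.z) in (let u = true in 0)))
step 3: [if@root] 3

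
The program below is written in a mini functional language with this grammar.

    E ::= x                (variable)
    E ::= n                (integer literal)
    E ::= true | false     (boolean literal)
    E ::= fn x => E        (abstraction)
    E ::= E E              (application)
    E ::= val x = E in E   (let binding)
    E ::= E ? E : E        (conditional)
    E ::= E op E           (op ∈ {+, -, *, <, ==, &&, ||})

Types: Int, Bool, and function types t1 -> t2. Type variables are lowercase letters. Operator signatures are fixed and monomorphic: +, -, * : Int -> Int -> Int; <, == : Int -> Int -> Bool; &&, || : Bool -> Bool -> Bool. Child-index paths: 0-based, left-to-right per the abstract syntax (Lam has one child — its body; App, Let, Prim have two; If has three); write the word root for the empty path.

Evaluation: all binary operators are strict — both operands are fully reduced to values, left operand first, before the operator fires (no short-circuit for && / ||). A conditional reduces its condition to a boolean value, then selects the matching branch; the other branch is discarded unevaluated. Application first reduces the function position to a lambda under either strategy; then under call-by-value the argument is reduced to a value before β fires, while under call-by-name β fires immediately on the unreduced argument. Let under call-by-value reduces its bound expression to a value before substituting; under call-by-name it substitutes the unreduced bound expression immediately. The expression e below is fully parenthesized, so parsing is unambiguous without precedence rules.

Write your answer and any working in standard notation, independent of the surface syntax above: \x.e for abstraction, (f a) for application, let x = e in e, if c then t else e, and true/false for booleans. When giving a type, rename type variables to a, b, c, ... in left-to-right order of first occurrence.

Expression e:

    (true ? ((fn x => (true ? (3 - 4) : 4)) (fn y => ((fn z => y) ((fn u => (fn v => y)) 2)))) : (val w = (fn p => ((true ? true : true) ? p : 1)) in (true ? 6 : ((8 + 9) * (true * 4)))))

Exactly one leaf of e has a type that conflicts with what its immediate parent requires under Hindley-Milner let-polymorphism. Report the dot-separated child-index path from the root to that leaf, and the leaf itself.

Trace:
  unify Bool ~ Bool
  unify Bool ~ Bool
  unify Int ~ Int
  unify Int ~ Int
  unify Int ~ Int
\x._ : a -> Int
y : b
\z._ : c -> b
y : b
\v._ : e -> b
\u._ : d -> e -> b
  unify d -> e -> b ~ Int -> f
  unify d ~ Int
  unify e -> b ~ f
_ _ : e -> b
  unify c -> b ~ (e -> b) -> g
  unify c ~ e -> b
  unify b ~ g
_ _ : g
\y._ : g -> g
  unify a -> Int ~ (g -> g) -> h
  unify a ~ g -> g
  unify Int ~ h
_ _ : Int
  unify Bool ~ Bool
  unify Bool ~ Bool
  unify Bool ~ Bool
p : i
  unify i ~ Int
\p._ : Int -> Int
let w : Int -> Int
  unify Bool ~ Bool
  unify Int ~ Int
  unify Int ~ Int
  unify Int ~ Int
  unify Bool ~ Int
  FAIL: mismatch Bool ~ Int

Answer: 2.1.2.1.0 : true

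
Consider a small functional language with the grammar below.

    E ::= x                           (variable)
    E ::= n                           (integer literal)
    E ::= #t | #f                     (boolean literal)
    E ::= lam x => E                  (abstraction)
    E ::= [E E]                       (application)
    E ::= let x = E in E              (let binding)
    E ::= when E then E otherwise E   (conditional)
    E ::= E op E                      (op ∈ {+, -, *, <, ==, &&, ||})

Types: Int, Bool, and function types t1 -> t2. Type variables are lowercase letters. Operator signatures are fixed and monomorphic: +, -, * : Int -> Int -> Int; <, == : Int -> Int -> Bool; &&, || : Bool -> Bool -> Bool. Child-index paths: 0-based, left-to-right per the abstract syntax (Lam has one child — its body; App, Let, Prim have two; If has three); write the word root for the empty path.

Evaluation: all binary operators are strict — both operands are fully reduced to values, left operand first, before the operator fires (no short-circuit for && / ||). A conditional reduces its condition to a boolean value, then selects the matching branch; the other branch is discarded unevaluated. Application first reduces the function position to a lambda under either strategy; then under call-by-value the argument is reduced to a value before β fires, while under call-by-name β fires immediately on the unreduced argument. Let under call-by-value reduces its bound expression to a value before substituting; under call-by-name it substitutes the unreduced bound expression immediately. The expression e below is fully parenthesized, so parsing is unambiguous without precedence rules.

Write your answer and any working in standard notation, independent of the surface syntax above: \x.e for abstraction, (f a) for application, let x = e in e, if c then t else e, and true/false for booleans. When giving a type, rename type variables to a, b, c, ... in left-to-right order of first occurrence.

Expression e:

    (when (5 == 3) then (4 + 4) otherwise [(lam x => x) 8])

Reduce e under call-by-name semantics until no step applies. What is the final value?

Answer: 8

Trace:
step 0: (if (5 == 3) then (4 + 4) else ((\x.x) 8))
step 1: [delta@0] (if false then (4 + 4) else ((\x.x) 8))
step 2: [if@root] ((\x.x) 8)
step 3: [beta@root] 8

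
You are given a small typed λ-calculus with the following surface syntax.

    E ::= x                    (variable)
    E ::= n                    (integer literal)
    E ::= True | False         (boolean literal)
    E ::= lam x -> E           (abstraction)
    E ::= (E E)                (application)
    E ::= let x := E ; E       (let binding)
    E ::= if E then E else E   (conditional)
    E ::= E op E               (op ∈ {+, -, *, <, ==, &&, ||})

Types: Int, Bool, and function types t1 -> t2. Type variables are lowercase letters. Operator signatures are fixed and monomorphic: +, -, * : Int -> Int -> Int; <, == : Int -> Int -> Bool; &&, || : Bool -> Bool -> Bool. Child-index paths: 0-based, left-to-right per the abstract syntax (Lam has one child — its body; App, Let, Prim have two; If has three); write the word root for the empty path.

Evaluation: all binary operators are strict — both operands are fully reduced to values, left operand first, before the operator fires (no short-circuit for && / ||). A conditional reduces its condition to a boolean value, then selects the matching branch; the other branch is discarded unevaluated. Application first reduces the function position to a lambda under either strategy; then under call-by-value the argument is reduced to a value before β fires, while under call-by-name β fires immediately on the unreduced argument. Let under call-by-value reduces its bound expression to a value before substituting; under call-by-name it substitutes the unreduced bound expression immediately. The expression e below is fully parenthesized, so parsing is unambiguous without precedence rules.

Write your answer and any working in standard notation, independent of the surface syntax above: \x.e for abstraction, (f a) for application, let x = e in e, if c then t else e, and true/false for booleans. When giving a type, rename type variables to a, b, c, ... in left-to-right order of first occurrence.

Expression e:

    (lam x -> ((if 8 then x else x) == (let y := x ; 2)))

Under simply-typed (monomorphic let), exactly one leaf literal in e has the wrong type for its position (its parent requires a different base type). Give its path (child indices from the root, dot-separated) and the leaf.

Working:
  unify Int ~ Bool
  FAIL: mismatch Int ~ Bool

Answer: 0.0.0 : 8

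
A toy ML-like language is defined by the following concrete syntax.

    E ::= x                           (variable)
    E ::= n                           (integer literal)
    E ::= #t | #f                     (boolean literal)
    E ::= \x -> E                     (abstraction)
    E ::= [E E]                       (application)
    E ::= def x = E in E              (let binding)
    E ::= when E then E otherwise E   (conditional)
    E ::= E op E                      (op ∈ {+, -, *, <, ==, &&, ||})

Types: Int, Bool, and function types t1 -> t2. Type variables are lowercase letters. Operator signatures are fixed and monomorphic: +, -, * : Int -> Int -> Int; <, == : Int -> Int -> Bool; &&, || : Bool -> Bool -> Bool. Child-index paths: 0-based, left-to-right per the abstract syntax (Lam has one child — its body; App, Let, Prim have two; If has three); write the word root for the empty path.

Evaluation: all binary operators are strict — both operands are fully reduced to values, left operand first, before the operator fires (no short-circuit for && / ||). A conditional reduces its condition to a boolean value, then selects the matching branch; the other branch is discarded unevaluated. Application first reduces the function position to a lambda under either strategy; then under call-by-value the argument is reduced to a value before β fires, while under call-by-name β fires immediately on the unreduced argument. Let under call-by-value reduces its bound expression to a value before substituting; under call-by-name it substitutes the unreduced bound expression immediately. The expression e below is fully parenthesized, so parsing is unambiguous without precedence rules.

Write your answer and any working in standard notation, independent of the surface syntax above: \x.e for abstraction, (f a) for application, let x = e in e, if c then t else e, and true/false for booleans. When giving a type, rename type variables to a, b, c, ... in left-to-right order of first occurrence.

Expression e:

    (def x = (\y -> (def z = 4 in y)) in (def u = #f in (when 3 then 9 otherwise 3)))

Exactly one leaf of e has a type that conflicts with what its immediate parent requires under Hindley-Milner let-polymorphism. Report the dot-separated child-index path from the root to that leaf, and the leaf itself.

Working:
let z : Int
y : a
\y._ : a -> a
let x : forall. a -> a
let u : Bool
  unify Int ~ Bool
  FAIL: mismatch Int ~ Bool

Answer: 1.1.0 : 3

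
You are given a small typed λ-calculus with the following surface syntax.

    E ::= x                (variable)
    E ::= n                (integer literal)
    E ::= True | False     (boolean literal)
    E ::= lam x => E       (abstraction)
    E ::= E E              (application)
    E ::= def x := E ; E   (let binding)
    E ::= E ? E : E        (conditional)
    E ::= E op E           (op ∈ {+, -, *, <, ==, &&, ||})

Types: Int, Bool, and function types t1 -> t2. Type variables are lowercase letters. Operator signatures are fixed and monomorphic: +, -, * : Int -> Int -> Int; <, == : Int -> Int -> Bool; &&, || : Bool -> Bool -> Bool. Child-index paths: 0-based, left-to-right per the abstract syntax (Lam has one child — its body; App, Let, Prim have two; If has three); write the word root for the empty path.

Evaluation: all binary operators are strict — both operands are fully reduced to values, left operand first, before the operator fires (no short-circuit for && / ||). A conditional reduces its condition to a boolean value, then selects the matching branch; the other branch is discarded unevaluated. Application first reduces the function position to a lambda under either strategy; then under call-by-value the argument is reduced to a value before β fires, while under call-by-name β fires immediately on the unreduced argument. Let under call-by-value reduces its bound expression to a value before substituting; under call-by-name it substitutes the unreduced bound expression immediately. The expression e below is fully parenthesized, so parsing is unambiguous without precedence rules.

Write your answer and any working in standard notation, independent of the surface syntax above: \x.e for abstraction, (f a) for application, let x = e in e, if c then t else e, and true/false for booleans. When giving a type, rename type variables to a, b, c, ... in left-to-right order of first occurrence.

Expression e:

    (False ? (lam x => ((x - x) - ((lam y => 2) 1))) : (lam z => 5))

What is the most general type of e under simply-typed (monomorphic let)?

Answer: Int -> Int

Trace:
  unify Bool ~ Bool
x : a
  unify a ~ Int
x : Int
  unify Int ~ Int
  unify Int ~ Int
\y._ : b -> Int
  unify b -> Int ~ Int -> c
  unify b ~ Int
  unify Int ~ c
_ _ : Int
  unify Int ~ Int
\x._ : Int -> Int
\z._ : d -> Int
  unify Int -> Int ~ d -> Int
  unify Int ~ d
  unify Int ~ Int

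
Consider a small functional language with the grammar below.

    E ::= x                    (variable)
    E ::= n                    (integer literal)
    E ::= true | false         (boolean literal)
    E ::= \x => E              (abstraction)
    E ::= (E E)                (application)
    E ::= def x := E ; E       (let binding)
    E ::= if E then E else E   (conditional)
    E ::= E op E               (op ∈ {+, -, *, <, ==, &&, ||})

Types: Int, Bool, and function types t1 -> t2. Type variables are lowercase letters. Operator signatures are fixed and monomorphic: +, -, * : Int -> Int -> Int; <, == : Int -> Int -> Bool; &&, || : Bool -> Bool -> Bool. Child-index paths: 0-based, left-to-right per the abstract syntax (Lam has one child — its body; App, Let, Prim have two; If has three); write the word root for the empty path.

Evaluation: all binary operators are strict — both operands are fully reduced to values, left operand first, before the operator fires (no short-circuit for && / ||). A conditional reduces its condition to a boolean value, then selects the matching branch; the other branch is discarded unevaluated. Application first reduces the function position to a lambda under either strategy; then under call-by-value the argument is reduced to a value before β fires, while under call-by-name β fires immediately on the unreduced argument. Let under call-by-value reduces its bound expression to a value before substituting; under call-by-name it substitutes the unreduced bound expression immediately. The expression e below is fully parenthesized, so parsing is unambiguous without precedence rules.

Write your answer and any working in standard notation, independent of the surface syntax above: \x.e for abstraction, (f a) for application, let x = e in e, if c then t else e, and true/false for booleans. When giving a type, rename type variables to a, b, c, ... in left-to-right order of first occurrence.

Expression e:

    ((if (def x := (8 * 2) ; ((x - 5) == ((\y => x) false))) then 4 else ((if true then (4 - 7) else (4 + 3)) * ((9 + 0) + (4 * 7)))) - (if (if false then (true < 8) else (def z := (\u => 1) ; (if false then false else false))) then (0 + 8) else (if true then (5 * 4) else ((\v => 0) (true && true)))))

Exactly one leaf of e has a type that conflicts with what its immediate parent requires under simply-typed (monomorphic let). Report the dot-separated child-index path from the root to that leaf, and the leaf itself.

Derivation:
  unify Int ~ Int
  unify Int ~ Int
let x : Int
x : Int
  unify Int ~ Int
  unify Int ~ Int
  unify Int ~ Int
x : Int
\y._ : a -> Int
  unify a -> Int ~ Bool -> b
  unify a ~ Bool
  unify Int ~ b
_ _ : Int
  unify Int ~ Int
  unify Bool ~ Bool
  unify Bool ~ Bool
  unify Int ~ Int
  unify Int ~ Int
  unify Int ~ Int
  unify Int ~ Int
  unify Int ~ Int
  unify Int ~ Int
  unify Int ~ Int
  unify Int ~ Int
  unify Int ~ Int
  unify Int ~ Int
  unify Int ~ Int
  unify Int ~ Int
  unify Int ~ Int
  unify Int ~ Int
  unify Int ~ Int
  unify Bool ~ Bool
  unify Bool ~ Int
  FAIL: mismatch Bool ~ Int

Answer: 1.0.1.0 : true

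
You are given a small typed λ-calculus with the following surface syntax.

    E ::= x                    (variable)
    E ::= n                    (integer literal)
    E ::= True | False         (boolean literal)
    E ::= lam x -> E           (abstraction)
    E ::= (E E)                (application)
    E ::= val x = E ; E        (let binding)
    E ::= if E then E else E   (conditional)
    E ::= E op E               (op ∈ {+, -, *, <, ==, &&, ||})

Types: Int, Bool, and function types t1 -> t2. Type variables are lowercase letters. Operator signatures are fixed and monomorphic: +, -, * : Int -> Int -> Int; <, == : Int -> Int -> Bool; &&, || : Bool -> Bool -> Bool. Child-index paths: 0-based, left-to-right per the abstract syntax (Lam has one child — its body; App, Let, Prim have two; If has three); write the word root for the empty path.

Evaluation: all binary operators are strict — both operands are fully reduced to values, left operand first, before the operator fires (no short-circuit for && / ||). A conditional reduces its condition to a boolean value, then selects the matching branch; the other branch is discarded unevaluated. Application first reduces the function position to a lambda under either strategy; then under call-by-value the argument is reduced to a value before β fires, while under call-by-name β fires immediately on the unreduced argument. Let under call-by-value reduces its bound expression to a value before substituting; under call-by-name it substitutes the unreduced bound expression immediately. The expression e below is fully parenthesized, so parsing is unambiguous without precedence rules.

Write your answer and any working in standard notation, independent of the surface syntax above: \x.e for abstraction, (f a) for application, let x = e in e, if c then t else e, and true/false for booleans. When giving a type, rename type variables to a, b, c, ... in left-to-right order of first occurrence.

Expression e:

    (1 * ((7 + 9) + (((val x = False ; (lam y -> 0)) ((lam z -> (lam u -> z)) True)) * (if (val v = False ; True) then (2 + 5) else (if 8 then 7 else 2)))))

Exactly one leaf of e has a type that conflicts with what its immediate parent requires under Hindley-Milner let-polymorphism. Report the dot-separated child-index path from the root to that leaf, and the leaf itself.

Derivation:
  unify Int ~ Int
  unify Int ~ Int
  unify Int ~ Int
  unify Int ~ Int
let x : Bool
\y._ : a -> Int
z : b
\u._ : c -> b
\z._ : b -> c -> b
  unify b -> c -> b ~ Bool -> d
  unify b ~ Bool
  unify c -> Bool ~ d
_ _ : c -> Bool
  unify a -> Int ~ (c -> Bool) -> e
  unify a ~ c -> Bool
  unify Int ~ e
_ _ : Int
  unify Int ~ Int
let v : Bool
  unify Bool ~ Bool
  unify Int ~ Int
  unify Int ~ Int
  unify Int ~ Bool
  FAIL: mismatch Int ~ Bool

Answer: 1.1.1.2.0 : 8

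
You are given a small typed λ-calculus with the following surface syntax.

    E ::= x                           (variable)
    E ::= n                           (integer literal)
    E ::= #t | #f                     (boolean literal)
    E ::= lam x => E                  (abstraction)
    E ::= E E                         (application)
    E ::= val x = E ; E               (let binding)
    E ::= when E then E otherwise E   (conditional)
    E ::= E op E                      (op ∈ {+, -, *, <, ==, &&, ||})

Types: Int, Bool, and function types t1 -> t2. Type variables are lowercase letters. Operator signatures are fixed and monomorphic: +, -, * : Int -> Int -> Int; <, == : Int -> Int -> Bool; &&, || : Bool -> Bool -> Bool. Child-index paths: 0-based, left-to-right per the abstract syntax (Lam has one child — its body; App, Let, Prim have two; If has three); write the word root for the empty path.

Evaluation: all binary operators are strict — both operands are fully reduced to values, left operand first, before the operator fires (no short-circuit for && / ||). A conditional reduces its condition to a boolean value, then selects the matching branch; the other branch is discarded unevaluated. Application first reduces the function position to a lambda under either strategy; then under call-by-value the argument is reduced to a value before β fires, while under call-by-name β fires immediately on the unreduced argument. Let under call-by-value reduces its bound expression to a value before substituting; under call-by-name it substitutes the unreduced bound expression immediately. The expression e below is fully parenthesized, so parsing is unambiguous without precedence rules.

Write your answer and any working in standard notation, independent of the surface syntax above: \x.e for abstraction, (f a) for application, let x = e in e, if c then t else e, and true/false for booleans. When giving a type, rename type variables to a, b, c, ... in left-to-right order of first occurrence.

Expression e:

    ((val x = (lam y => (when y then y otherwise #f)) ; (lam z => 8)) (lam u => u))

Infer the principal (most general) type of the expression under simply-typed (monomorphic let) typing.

Answer: Int

Working:
y : a
  unify a ~ Bool
y : Bool
  unify Bool ~ Bool
\y._ : Bool -> Bool
let x : Bool -> Bool
\z._ : b -> Int
u : c
\u._ : c -> c
  unify b -> Int ~ (c -> c) -> d
  unify b ~ c -> c
  unify Int ~ d
_ _ : Int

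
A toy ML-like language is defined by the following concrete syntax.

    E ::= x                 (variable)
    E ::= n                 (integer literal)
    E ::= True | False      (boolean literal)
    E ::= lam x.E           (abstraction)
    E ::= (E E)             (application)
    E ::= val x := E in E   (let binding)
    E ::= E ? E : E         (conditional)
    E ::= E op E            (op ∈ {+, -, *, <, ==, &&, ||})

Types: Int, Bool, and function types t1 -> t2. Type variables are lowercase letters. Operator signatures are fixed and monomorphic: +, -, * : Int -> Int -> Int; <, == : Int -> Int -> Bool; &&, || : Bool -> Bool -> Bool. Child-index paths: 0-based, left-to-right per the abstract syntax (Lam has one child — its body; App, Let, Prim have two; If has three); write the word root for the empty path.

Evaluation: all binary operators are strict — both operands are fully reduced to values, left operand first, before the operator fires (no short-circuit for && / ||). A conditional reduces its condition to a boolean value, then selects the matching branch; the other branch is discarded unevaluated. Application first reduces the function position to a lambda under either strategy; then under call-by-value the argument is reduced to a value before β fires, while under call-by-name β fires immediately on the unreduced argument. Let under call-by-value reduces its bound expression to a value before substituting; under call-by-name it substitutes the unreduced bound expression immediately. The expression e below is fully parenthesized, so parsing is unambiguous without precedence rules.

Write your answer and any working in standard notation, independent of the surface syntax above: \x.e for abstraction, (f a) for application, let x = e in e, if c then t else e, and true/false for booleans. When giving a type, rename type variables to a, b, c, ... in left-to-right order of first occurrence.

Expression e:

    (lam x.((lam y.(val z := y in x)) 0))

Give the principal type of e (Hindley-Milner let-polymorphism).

Working:
y : b
let z : b
x : a
\y._ : b -> a
  unify b -> a ~ Int -> c
  unify b ~ Int
  unify a ~ c
_ _ : c
\x._ : c -> c

Answer: a -> a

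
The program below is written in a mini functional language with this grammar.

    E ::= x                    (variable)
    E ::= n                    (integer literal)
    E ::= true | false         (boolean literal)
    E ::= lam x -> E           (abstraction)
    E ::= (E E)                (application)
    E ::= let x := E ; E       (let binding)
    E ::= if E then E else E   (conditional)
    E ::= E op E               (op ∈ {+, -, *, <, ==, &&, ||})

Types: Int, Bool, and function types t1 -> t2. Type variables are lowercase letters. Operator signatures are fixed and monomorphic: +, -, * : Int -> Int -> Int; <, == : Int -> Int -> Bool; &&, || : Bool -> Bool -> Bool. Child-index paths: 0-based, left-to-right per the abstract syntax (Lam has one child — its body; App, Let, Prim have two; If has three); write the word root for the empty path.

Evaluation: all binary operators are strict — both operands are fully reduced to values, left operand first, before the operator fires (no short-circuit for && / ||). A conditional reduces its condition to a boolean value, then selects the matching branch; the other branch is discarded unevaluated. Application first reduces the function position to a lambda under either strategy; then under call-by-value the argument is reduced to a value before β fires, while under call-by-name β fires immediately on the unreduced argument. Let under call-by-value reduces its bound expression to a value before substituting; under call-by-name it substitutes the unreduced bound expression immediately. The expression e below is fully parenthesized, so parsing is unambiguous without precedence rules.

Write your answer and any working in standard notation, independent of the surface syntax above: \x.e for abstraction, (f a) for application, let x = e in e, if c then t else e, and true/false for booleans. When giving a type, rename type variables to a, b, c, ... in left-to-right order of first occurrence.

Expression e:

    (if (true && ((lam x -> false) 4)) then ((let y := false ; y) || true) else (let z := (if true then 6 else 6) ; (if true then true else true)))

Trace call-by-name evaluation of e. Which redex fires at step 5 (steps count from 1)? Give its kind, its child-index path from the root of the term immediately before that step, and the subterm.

Answer: if at root : (if true then true else true)

Working:
step 0: (if (true && ((\x.false) 4)) then ((let y = false in y) || true) else (let z = (if true then 6 else 6) in (if true then true else true)))
step 1: [beta@0.1] (if (true && false) then ((let y = false in y) || true) else (let z = (if true then 6 else 6) in (if true then true else true)))
step 2: [delta@0] (if false then ((let y = false in y) || true) else (let z = (if true then 6 else 6) in (if true then true else true)))
step 3: [if@root] (let z = (if true then 6 else 6) in (if true then true else true))
step 4: [let@root] (if true then true else true)
step 5: [if@root] true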